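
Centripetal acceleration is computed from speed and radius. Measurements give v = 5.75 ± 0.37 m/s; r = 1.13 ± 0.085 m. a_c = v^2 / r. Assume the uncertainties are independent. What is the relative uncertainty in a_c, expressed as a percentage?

Each factor contributes (exponent × relative error)² to (δa_c/a_c)²:
  (2·δv/v)² = (2×0.0643)² = 0.0166;  (-1·δr/r)² = (-1×0.0752)² = 0.00566
δa_c/a_c = √(0.0222) = 0.149

14.9%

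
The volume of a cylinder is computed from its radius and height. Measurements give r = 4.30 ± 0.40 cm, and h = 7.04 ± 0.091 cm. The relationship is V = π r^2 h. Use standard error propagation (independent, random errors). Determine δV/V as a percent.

18.6%

Each factor contributes (exponent × relative error)² to (δV/V)²:
  (2·δr/r)² = (2×0.0930)² = 0.0346;  (1·δh/h)² = (1×0.0129)² = 0.000167
δV/V = √(0.0348) = 0.186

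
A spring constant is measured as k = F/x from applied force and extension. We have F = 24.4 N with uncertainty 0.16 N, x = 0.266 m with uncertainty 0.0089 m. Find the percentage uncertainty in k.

Each factor contributes (exponent × relative error)² to (δk/k)²:
  (1·δF/F)² = (1×0.00656)² = 4.3e-05;  (-1·δx/x)² = (-1×0.0335)² = 0.00112
δk/k = √(0.00116) = 0.0341

3.41%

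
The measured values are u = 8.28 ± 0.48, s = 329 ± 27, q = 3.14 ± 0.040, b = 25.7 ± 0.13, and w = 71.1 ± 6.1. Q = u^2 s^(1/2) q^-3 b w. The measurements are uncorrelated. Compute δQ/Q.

0.155

Relative error in a monomial: (δQ/Q)² = Σ (nᵢ · δxᵢ/xᵢ)².
  (2·δu/u)² = (2×0.0580)² = 0.0134;  (½·δs/s)² = (0.5×0.0821)² = 0.00168;  (-3·δq/q)² = (-3×0.0127)² = 0.00146;  (1·δb/b)² = (1×0.00506)² = 2.56e-05;  (1·δw/w)² = (1×0.0858)² = 0.00736
δQ/Q = √(0.0240) = 0.155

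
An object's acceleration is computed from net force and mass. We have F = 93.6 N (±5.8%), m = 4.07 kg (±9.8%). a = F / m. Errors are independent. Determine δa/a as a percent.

11.4%

Products/powers → add relative errors in quadrature, weighted by exponent:
  (1·δF/F)² = (1×0.0580)² = 0.00336;  (-1·δm/m)² = (-1×0.0980)² = 0.00960
δa/a = √(0.0130) = 0.114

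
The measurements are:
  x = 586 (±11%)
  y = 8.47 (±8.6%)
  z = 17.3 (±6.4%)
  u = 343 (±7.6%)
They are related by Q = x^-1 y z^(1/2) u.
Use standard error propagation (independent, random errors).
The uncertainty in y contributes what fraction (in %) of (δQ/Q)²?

(δQ/Q)² = (-1·δx/x)² + (1·δy/y)² + (½·δz/z)² + (1·δu/u)²
  x term: (-1×0.110)² = 0.0121
  y term: (1×0.0860)² = 0.00740
  z term: (0.5×0.0640)² = 0.00102
  u term: (1×0.0760)² = 0.00578
Total = 0.0263. Share from y = 0.00740/0.0263 = 0.281.

28.1%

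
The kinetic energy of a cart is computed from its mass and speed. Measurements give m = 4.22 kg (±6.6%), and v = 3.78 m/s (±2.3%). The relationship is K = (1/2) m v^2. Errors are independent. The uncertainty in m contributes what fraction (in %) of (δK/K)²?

67.3%

(δK/K)² = (1·δm/m)² + (2·δv/v)²
  m term: (1×0.0660)² = 0.00436
  v term: (2×0.0230)² = 0.00212
Total = 0.00647. Share from m = 0.00436/0.00647 = 0.673.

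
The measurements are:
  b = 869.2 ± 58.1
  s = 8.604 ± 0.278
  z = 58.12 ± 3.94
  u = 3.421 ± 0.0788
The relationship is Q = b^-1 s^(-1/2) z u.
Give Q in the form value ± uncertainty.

0.07798 ± 0.00774

Each factor contributes (exponent × relative error)² to (δQ/Q)²:
  (-1·δb/b)² = (-1×0.0668)² = 0.00447;  (−½·δs/s)² = (-0.5×0.0323)² = 0.000261;  (1·δz/z)² = (1×0.0678)² = 0.00460;  (1·δu/u)² = (1×0.0230)² = 0.000531
δQ/Q = √(0.00986) = 0.0993
Q = 0.07798, so δQ = 0.0993 × 0.07798 = 0.00774.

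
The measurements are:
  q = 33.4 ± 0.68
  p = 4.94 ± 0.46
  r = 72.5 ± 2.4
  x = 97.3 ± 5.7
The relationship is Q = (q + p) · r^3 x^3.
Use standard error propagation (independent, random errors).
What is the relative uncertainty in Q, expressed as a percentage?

Let u = q + p = 38.3. δu = √(δq² + δp²) = √(0.462 + 0.212) = 0.821, so δu/u = 0.0214.
Q is then a monomial in u, r, x:
δQ/Q = √((δu/u)² + (3·δr/r)² + (3·δx/x)²) = √(0.000459 + 0.00986 + 0.0309) = 0.203

20.3%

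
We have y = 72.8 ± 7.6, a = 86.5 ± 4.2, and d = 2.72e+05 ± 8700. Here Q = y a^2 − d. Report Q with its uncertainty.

Let p = y·a^2 = 5.45e+05. δp/p = √((1·δy/y)² + (2·δa/a)²) = √(0.0109 + 0.00943) = 0.143, so δp = 77700.
Q = p − d: δQ = √(δp² + δd²) = √(6.03e+09 + 7.57e+07) = 78100
Q = 2.73e+05.

(2.73 ± 0.781) × 10^5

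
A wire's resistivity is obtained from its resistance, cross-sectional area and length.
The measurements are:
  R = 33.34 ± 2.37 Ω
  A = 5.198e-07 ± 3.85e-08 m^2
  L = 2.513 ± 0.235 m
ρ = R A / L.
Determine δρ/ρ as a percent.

Products/powers → add relative errors in quadrature, weighted by exponent:
  (1·δR/R)² = (1×0.0711)² = 0.00505;  (1·δA/A)² = (1×0.0741)² = 0.00549;  (-1·δL/L)² = (-1×0.0935)² = 0.00874
δρ/ρ = √(0.0193) = 0.139

13.9%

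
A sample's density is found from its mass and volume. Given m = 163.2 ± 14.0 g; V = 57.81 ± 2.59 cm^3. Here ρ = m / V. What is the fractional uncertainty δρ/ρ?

0.0968

ρ is a product of powers, so relative uncertainties combine in quadrature:
  (1·δm/m)² = (1×0.0858)² = 0.00736;  (-1·δV/V)² = (-1×0.0448)² = 0.00201
δρ/ρ = √(0.00937) = 0.0968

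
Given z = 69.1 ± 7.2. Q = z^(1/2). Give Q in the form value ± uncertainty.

8.31 ± 0.433

For a monomial Q ∝ z^(1/2), fractional errors add in quadrature:
  (½·δz/z)² = (0.5×0.104)² = 0.00271
δQ/Q = √(0.00271) = 0.0521
Q = 8.31, so δQ = 0.0521 × 8.31 = 0.433.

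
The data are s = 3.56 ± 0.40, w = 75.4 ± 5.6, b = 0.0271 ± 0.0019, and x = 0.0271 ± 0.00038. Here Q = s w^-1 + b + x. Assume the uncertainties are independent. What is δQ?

Let p = s·w^-1 = 0.0472. δp/p = √((1·δs/s)² + (-1·δw/w)²) = √(0.0126 + 0.00552) = 0.135, so δp = 0.00636.
Q = p + b + x: δQ = √(δp² + δb² + δx²) = √(4.04e-05 + 3.61e-06 + 1.44e-07) = 0.00665

0.00665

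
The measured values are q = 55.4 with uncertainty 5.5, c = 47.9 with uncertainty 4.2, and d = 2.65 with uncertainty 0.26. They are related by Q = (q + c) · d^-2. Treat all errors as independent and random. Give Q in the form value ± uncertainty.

14.7 ± 3.05

Let u = q + c = 103. δu = √(δq² + δc²) = √(30.2 + 17.6) = 6.92, so δu/u = 0.0670.
Q is then a monomial in u, d:
δQ/Q = √((δu/u)² + (-2·δd/d)²) = √(0.00449 + 0.0385) = 0.207
Q = 14.7, so δQ = 0.207 × 14.7 = 3.05.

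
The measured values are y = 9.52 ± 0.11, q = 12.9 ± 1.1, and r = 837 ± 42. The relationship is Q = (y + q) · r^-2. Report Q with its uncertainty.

Let u = y + q = 22.4. δu = √(δy² + δq²) = √(0.0121 + 1.21) = 1.11, so δu/u = 0.0493.
Q is then a monomial in u, r:
δQ/Q = √((δu/u)² + (-2·δr/r)²) = √(0.00243 + 0.0101) = 0.112
Q = 3.2e-05, so δQ = 0.112 × 3.2e-05 = 3.58e-06.

(3.20 ± 0.358) × 10^-5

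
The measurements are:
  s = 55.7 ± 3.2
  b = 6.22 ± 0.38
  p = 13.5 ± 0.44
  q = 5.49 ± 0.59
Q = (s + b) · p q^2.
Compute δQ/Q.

0.224

Let u = s + b = 61.9. δu = √(δs² + δb²) = √(10.2 + 0.144) = 3.22, so δu/u = 0.0520.
Q is then a monomial in u, p, q:
δQ/Q = √((δu/u)² + (1·δp/p)² + (2·δq/q)²) = √(0.00271 + 0.00106 + 0.0462) = 0.224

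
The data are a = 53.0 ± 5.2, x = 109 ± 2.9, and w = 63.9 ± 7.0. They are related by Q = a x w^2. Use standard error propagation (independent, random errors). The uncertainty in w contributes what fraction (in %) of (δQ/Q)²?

(δQ/Q)² = (1·δa/a)² + (1·δx/x)² + (2·δw/w)²
  a term: (1×0.0981)² = 0.00963
  x term: (1×0.0266)² = 0.000708
  w term: (2×0.110)² = 0.0480
Total = 0.0583. Share from w = 0.0480/0.0583 = 0.823.

82.3%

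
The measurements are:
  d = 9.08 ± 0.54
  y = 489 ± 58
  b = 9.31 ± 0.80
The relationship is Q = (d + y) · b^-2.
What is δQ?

Let u = d + y = 498. δu = √(δd² + δy²) = √(0.292 + 3360) = 58.0, so δu/u = 0.116.
Q is then a monomial in u, b:
δQ/Q = √((δu/u)² + (-2·δb/b)²) = √(0.0136 + 0.0295) = 0.208
Q = 5.75, so δQ = 0.208 × 5.75 = 1.19.

1.19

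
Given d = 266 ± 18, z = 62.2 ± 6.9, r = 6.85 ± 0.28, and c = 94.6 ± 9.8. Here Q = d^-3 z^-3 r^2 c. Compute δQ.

For a monomial Q ∝ d^-3, z^-3, r^2, c, fractional errors add in quadrature:
  (-3·δd/d)² = (-3×0.0677)² = 0.0412;  (-3·δz/z)² = (-3×0.111)² = 0.111;  (2·δr/r)² = (2×0.0409)² = 0.00668;  (1·δc/c)² = (1×0.104)² = 0.0107
δQ/Q = √(0.169) = 0.412
Q = 9.8e-10, so δQ = 0.412 × 9.8e-10 = 4.03e-10.

4.03e-10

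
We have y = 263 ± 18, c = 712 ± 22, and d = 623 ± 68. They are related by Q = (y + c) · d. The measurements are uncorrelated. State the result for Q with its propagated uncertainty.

Let u = y + c = 975. δu = √(δy² + δc²) = √(324 + 484) = 28.4, so δu/u = 0.0292.
Q is then a monomial in u, d:
δQ/Q = √((δu/u)² + (1·δd/d)²) = √(0.000850 + 0.0119) = 0.113
Q = 6.07e+05, so δQ = 0.113 × 6.07e+05 = 68600.

(6.07 ± 0.686) × 10^5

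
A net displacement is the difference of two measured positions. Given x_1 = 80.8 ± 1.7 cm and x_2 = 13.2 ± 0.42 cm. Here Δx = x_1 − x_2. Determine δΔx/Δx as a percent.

2.59%

For a sum/difference, combine absolute errors in quadrature:
  (δx_1)² = 2.89;  (δx_2)² = 0.176
δΔx = √(3.07) = 1.75 cm
Δx = 67.6 cm, so δΔx/Δx = 1.75/67.6 = 0.0259.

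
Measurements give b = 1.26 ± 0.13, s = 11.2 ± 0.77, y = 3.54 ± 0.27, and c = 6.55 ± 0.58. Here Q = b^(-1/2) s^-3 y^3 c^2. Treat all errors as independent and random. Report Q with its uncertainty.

1.21 ± 0.433

Relative error in a monomial: (δQ/Q)² = Σ (nᵢ · δxᵢ/xᵢ)².
  (−½·δb/b)² = (-0.5×0.103)² = 0.00266;  (-3·δs/s)² = (-3×0.0688)² = 0.0425;  (3·δy/y)² = (3×0.0763)² = 0.0524;  (2·δc/c)² = (2×0.0885)² = 0.0314
δQ/Q = √(0.129) = 0.359
Q = 1.21, so δQ = 0.359 × 1.21 = 0.433.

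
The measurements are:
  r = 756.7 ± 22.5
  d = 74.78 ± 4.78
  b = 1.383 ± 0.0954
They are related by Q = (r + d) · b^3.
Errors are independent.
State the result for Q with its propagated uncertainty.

Let u = r + d = 831.5. δu = √(δr² + δd²) = √(506 + 22.8) = 23.0, so δu/u = 0.0277.
Q is then a monomial in u, b:
δQ/Q = √((δu/u)² + (3·δb/b)²) = √(0.000765 + 0.0428) = 0.209
Q = 2199, so δQ = 0.209 × 2199 = 459.

2199 ± 459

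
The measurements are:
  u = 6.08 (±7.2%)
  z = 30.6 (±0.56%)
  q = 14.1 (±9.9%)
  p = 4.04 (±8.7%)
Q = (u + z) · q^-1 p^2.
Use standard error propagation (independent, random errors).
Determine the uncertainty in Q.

Let w = u + z = 36.7. δw = √(δu² + δz²) = √(0.192 + 0.0294) = 0.470, so δw/w = 0.0128.
Q is then a monomial in w, q, p:
δQ/Q = √((δw/w)² + (-1·δq/q)² + (2·δp/p)²) = √(0.000164 + 0.00980 + 0.0303) = 0.201
Q = 42.5, so δQ = 0.201 × 42.5 = 8.52.

8.52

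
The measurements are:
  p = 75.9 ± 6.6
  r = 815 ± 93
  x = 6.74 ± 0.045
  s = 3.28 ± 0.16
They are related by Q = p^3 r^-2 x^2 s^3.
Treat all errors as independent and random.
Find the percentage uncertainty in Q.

Each factor contributes (exponent × relative error)² to (δQ/Q)²:
  (3·δp/p)² = (3×0.0870)² = 0.0681;  (-2·δr/r)² = (-2×0.114)² = 0.0521;  (2·δx/x)² = (2×0.00668)² = 0.000178;  (3·δs/s)² = (3×0.0488)² = 0.0214
δQ/Q = √(0.142) = 0.376

37.6%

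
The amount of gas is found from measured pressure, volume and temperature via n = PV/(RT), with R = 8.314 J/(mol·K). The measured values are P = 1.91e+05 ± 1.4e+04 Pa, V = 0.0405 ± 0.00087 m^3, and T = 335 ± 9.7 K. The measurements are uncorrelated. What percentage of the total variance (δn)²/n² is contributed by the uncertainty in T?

12.6%

(δn/n)² = (1·δP/P)² + (1·δV/V)² + (-1·δT/T)²
  P term: (1×0.0733)² = 0.00537
  V term: (1×0.0215)² = 0.000461
  T term: (-1×0.0290)² = 0.000838
Total = 0.00667. Share from T = 0.000838/0.00667 = 0.126.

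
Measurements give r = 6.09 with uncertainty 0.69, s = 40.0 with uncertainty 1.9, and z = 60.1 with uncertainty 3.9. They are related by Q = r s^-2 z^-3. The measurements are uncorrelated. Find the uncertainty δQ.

Since Q is a product/quotient, work with relative uncertainties:
  (1·δr/r)² = (1×0.113)² = 0.0128;  (-2·δs/s)² = (-2×0.0475)² = 0.00903;  (-3·δz/z)² = (-3×0.0649)² = 0.0379
δQ/Q = √(0.0598) = 0.244
Q = 1.75e-08, so δQ = 0.244 × 1.75e-08 = 4.29e-09.

4.29e-09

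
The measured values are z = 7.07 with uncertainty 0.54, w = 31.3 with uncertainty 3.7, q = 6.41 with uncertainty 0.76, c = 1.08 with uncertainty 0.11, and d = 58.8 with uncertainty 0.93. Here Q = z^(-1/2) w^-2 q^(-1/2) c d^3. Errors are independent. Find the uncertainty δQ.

9.03

For a monomial Q ∝ z^(-1/2), w^-2, q^(-1/2), c, d^3, fractional errors add in quadrature:
  (−½·δz/z)² = (-0.5×0.0764)² = 0.00146;  (-2·δw/w)² = (-2×0.118)² = 0.0559;  (−½·δq/q)² = (-0.5×0.119)² = 0.00351;  (1·δc/c)² = (1×0.102)² = 0.0104;  (3·δd/d)² = (3×0.0158)² = 0.00225
δQ/Q = √(0.0735) = 0.271
Q = 33.3, so δQ = 0.271 × 33.3 = 9.03.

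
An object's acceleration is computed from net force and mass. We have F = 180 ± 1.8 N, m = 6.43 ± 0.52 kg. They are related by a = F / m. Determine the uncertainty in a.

2.28 m/s^2

Products/powers → add relative errors in quadrature, weighted by exponent:
  (1·δF/F)² = (1×0.0100)² = 0.000100;  (-1·δm/m)² = (-1×0.0809)² = 0.00654
δa/a = √(0.00664) = 0.0815
a = 28.0 m/s^2, so δa = 0.0815 × 28.0 = 2.28 m/s^2.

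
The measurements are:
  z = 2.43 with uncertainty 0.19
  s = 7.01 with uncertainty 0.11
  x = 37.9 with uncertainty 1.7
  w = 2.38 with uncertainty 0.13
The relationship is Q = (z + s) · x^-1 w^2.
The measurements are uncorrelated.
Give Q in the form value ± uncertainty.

1.41 ± 0.170

Let u = z + s = 9.44. δu = √(δz² + δs²) = √(0.0361 + 0.0121) = 0.220, so δu/u = 0.0233.
Q is then a monomial in u, x, w:
δQ/Q = √((δu/u)² + (-1·δx/x)² + (2·δw/w)²) = √(0.000541 + 0.00201 + 0.0119) = 0.120
Q = 1.41, so δQ = 0.120 × 1.41 = 0.170.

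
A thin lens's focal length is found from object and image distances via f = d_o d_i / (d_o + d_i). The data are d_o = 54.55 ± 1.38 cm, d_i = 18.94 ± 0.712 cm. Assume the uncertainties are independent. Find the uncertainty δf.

∂f/∂d_o = (d_i/(d_o+d_i))² = 0.0664;  ∂f/∂d_i = (d_o/(d_o+d_i))² = 0.551
δf = √((∂f/∂d_o · δd_o)² + (∂f/∂d_i · δd_i)²) = √(0.00840 + 0.154) = 0.403 cm

0.403 cm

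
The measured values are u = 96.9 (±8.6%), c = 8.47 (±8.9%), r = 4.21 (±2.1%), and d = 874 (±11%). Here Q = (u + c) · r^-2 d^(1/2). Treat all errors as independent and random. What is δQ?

18.5

Let w = u + c = 105. δw = √(δu² + δc²) = √(69.4 + 0.568) = 8.37, so δw/w = 0.0794.
Q is then a monomial in w, r, d:
δQ/Q = √((δw/w)² + (-2·δr/r)² + (½·δd/d)²) = √(0.00631 + 0.00176 + 0.00302) = 0.105
Q = 176, so δQ = 0.105 × 176 = 18.5.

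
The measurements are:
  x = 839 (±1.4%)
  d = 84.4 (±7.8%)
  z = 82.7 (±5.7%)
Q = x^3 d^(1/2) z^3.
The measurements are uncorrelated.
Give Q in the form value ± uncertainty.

Products/powers → add relative errors in quadrature, weighted by exponent:
  (3·δx/x)² = (3×0.0140)² = 0.00176;  (½·δd/d)² = (0.5×0.0780)² = 0.00152;  (3·δz/z)² = (3×0.0570)² = 0.0292
δQ/Q = √(0.0325) = 0.180
Q = 3.07e+15, so δQ = 0.180 × 3.07e+15 = 5.53e+14.

(3.07 ± 0.553) × 10^15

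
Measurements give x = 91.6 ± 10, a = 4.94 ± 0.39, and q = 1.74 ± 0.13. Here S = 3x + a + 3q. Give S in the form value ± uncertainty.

285 ± 30.0

Each term contributes (cᵢ δxᵢ)² to (δS)²:
  (3·δx)² = 900;  (δa)² = 0.152;  (3·δq)² = 0.152
δS = √(900) = 30.0
S = 285.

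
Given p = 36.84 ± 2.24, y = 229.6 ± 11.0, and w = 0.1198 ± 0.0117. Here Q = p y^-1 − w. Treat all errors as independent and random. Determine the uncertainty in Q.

0.0171

Let h = p·y^-1 = 0.1605. δh/h = √((1·δp/p)² + (-1·δy/y)²) = √(0.00370 + 0.00230) = 0.0774, so δh = 0.0124.
Q = h − w: δQ = √(δh² + δw²) = √(0.000154 + 0.000137) = 0.0171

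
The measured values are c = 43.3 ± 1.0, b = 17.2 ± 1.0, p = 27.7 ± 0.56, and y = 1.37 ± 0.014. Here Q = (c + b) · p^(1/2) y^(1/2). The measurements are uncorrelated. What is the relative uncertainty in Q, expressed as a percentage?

2.60%

Let u = c + b = 60.5. δu = √(δc² + δb²) = √(1.00 + 1.00) = 1.41, so δu/u = 0.0234.
Q is then a monomial in u, p, y:
δQ/Q = √((δu/u)² + (½·δp/p)² + (½·δy/y)²) = √(0.000546 + 0.000102 + 2.61e-05) = 0.0260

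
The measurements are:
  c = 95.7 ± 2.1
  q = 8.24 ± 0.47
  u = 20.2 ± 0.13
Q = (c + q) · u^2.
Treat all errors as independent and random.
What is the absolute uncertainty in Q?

Let w = c + q = 104. δw = √(δc² + δq²) = √(4.41 + 0.221) = 2.15, so δw/w = 0.0207.
Q is then a monomial in w, u:
δQ/Q = √((δw/w)² + (2·δu/u)²) = √(0.000429 + 0.000166) = 0.0244
Q = 42400, so δQ = 0.0244 × 42400 = 1030.

1030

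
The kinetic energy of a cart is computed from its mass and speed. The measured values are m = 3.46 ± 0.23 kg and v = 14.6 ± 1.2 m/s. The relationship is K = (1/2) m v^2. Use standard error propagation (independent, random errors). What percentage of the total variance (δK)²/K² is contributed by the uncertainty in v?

85.9%

(δK/K)² = (1·δm/m)² + (2·δv/v)²
  m term: (1×0.0665)² = 0.00442
  v term: (2×0.0822)² = 0.0270
Total = 0.0314. Share from v = 0.0270/0.0314 = 0.859.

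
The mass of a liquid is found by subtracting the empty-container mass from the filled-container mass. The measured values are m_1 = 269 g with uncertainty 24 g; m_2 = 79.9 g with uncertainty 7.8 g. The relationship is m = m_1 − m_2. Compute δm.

Absolute uncertainties add in quadrature for a linear combination:
  (δm_1)² = 576;  (δm_2)² = 60.8
δm = √(637) = 25.2 g

25.2 g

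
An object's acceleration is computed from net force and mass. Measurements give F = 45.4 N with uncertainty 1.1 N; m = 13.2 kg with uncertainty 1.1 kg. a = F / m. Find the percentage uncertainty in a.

Each factor contributes (exponent × relative error)² to (δa/a)²:
  (1·δF/F)² = (1×0.0242)² = 0.000587;  (-1·δm/m)² = (-1×0.0833)² = 0.00694
δa/a = √(0.00753) = 0.0868

8.68%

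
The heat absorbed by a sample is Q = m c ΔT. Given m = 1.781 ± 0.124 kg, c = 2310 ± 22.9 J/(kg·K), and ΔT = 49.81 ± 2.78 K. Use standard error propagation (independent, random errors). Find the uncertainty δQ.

Since Q is a product/quotient, work with relative uncertainties:
  (1·δm/m)² = (1×0.0696)² = 0.00485;  (1·δc/c)² = (1×0.00991)² = 9.83e-05;  (1·δΔT/ΔT)² = (1×0.0558)² = 0.00311
δQ/Q = √(0.00806) = 0.0898
Q = 204900 J, so δQ = 0.0898 × 204900 = 18400 J.

18400 J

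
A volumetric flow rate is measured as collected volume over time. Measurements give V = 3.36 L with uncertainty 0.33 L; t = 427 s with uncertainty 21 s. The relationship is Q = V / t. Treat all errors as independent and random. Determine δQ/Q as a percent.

11.0%

Each factor contributes (exponent × relative error)² to (δQ/Q)²:
  (1·δV/V)² = (1×0.0982)² = 0.00965;  (-1·δt/t)² = (-1×0.0492)² = 0.00242
δQ/Q = √(0.0121) = 0.110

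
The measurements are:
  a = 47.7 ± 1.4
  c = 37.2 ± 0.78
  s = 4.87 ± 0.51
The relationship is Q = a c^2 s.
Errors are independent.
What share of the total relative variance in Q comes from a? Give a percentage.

6.34%

(δQ/Q)² = (1·δa/a)² + (2·δc/c)² + (1·δs/s)²
  a term: (1×0.0294)² = 0.000861
  c term: (2×0.0210)² = 0.00176
  s term: (1×0.105)² = 0.0110
Total = 0.0136. Share from a = 0.000861/0.0136 = 0.0634.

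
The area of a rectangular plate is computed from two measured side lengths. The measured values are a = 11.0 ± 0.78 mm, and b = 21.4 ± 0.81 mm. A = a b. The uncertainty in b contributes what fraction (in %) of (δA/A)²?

22.2%

(δA/A)² = (1·δa/a)² + (1·δb/b)²
  a term: (1×0.0709)² = 0.00503
  b term: (1×0.0379)² = 0.00143
Total = 0.00646. Share from b = 0.00143/0.00646 = 0.222.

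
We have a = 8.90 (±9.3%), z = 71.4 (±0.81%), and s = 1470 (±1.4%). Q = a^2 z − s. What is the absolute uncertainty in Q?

1050

Let p = a^2·z = 5660. δp/p = √((2·δa/a)² + (1·δz/z)²) = √(0.0346 + 6.56e-05) = 0.186, so δp = 1050.
Q = p − s: δQ = √(δp² + δs²) = √(1.11e+06 + 424) = 1050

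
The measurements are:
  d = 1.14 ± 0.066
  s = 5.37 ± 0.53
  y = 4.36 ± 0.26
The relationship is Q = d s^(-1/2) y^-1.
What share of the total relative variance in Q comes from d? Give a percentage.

35.9%

(δQ/Q)² = (1·δd/d)² + (−½·δs/s)² + (-1·δy/y)²
  d term: (1×0.0579)² = 0.00335
  s term: (-0.5×0.0987)² = 0.00244
  y term: (-1×0.0596)² = 0.00356
Total = 0.00934. Share from d = 0.00335/0.00934 = 0.359.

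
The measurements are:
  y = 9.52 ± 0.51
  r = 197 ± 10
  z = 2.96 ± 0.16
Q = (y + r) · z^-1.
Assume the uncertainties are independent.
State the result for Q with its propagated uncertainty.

69.8 ± 5.07

Let u = y + r = 207. δu = √(δy² + δr²) = √(0.260 + 100) = 10.0, so δu/u = 0.0485.
Q is then a monomial in u, z:
δQ/Q = √((δu/u)² + (-1·δz/z)²) = √(0.00235 + 0.00292) = 0.0726
Q = 69.8, so δQ = 0.0726 × 69.8 = 5.07.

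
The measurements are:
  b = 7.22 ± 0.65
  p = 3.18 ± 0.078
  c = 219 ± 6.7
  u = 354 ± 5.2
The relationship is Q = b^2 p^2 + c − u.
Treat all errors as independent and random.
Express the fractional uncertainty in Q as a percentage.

Let w = b^2·p^2 = 527. δw/w = √((2·δb/b)² + (2·δp/p)²) = √(0.0324 + 0.00241) = 0.187, so δw = 98.4.
Q = w + c − u: δQ = √(δw² + δc² + δu²) = √(9680 + 44.9 + 27.0) = 98.7
Q = 392, so δQ/Q = 98.7/392 = 0.252.

25.2%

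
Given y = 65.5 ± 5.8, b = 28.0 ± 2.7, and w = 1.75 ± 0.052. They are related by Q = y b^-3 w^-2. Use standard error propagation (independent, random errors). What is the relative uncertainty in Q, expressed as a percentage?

30.8%

Relative error in a monomial: (δQ/Q)² = Σ (nᵢ · δxᵢ/xᵢ)².
  (1·δy/y)² = (1×0.0885)² = 0.00784;  (-3·δb/b)² = (-3×0.0964)² = 0.0837;  (-2·δw/w)² = (-2×0.0297)² = 0.00353
δQ/Q = √(0.0951) = 0.308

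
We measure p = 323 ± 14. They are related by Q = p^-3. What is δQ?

Q ∝ p^-3, so δQ/Q = |-3| · δp/p = 3 × 0.0433 = 0.130.
Q = 2.97e-08, so δQ = 0.130 × 2.97e-08 = 3.86e-09.

3.86e-09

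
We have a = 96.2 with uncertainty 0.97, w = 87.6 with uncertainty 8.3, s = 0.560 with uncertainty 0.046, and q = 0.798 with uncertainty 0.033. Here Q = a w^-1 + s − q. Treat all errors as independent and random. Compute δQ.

Let p = a·w^-1 = 1.10. δp/p = √((1·δa/a)² + (-1·δw/w)²) = √(0.000102 + 0.00898) = 0.0953, so δp = 0.105.
Q = p + s − q: δQ = √(δp² + δs² + δq²) = √(0.0109 + 0.00212 + 0.00109) = 0.119

0.119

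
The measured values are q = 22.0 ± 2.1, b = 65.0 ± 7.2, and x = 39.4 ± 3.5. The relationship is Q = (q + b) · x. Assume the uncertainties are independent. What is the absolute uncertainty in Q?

424

Let u = q + b = 87.0. δu = √(δq² + δb²) = √(4.41 + 51.8) = 7.50, so δu/u = 0.0862.
Q is then a monomial in u, x:
δQ/Q = √((δu/u)² + (1·δx/x)²) = √(0.00743 + 0.00789) = 0.124
Q = 3430, so δQ = 0.124 × 3430 = 424.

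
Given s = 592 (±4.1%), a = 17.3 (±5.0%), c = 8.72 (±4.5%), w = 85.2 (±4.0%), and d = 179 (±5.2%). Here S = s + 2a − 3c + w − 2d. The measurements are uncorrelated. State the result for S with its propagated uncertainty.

328 ± 30.8

S is a linear combination, so absolute uncertainties add in quadrature:
  (δs)² = 589;  (2·δa)² = 2.99;  (3·δc)² = 1.39;  (δw)² = 11.6;  (2·δd)² = 347
δS = √(952) = 30.8
S = 328.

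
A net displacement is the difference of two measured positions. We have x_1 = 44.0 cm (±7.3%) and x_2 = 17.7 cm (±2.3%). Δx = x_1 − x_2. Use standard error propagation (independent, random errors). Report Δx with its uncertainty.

Δx is a linear combination, so absolute uncertainties add in quadrature:
  (δx_1)² = 10.3;  (δx_2)² = 0.166
δΔx = √(10.5) = 3.24 cm
Δx = 26.3 cm.

26.3 ± 3.24 cm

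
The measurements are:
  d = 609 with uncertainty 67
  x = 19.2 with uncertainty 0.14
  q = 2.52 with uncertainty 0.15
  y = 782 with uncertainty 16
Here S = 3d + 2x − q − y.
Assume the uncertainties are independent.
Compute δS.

Absolute uncertainties add in quadrature for a linear combination:
  (3·δd)² = 40400;  (2·δx)² = 0.0784;  (δq)² = 0.0225;  (δy)² = 256
δS = √(40700) = 202

202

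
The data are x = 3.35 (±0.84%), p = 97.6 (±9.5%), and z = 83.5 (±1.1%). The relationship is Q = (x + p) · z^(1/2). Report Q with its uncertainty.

Let u = x + p = 101. δu = √(δx² + δp²) = √(0.000792 + 86.0) = 9.27, so δu/u = 0.0918.
Q is then a monomial in u, z:
δQ/Q = √((δu/u)² + (½·δz/z)²) = √(0.00844 + 3.03e-05) = 0.0920
Q = 922, so δQ = 0.0920 × 922 = 84.9.

922 ± 84.9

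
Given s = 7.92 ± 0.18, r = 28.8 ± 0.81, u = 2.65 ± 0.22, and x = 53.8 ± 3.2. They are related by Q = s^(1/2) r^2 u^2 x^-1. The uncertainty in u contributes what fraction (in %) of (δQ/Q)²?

80.1%

(δQ/Q)² = (½·δs/s)² + (2·δr/r)² + (2·δu/u)² + (-1·δx/x)²
  s term: (0.5×0.0227)² = 0.000129
  r term: (2×0.0281)² = 0.00316
  u term: (2×0.0830)² = 0.0276
  x term: (-1×0.0595)² = 0.00354
Total = 0.0344. Share from u = 0.0276/0.0344 = 0.801.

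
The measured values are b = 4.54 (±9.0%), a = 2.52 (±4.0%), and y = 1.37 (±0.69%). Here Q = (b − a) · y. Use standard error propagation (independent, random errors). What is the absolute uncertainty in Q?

0.577

Let u = b − a = 2.02. δu = √(δb² + δa²) = √(0.167 + 0.0102) = 0.421, so δu/u = 0.208.
Q is then a monomial in u, y:
δQ/Q = √((δu/u)² + (1·δy/y)²) = √(0.0434 + 4.76e-05) = 0.208
Q = 2.77, so δQ = 0.208 × 2.77 = 0.577.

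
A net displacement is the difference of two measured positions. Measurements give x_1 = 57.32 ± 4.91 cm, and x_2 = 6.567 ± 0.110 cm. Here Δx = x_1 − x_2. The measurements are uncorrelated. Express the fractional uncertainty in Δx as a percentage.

Each term contributes (cᵢ δxᵢ)² to (δΔx)²:
  (δx_1)² = 24.1;  (δx_2)² = 0.0121
δΔx = √(24.1) = 4.91 cm
Δx = 50.75 cm, so δΔx/Δx = 4.91/50.75 = 0.0968.

9.68%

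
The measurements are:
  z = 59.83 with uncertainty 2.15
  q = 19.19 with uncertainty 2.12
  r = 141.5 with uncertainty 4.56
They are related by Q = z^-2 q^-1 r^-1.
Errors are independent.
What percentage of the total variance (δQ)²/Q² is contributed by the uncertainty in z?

(δQ/Q)² = (-2·δz/z)² + (-1·δq/q)² + (-1·δr/r)²
  z term: (-2×0.0359)² = 0.00517
  q term: (-1×0.110)² = 0.0122
  r term: (-1×0.0322)² = 0.00104
Total = 0.0184. Share from z = 0.00517/0.0184 = 0.281.

28.1%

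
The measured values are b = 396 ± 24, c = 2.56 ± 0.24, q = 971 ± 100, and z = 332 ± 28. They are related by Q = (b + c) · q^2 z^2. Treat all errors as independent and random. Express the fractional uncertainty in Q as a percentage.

27.3%

Let u = b + c = 399. δu = √(δb² + δc²) = √(576 + 0.0576) = 24.0, so δu/u = 0.0602.
Q is then a monomial in u, q, z:
δQ/Q = √((δu/u)² + (2·δq/q)² + (2·δz/z)²) = √(0.00363 + 0.0424 + 0.0285) = 0.273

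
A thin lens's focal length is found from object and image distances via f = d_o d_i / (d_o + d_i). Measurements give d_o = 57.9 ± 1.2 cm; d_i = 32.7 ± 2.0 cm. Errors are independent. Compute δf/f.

∂f/∂d_o = (d_i/(d_o+d_i))² = 0.130;  ∂f/∂d_i = (d_o/(d_o+d_i))² = 0.408
δf = √((∂f/∂d_o · δd_o)² + (∂f/∂d_i · δd_i)²) = √(0.0244 + 0.667) = 0.832 cm
f = 20.9 cm, so δf/f = 0.832/20.9 = 0.0398.

0.0398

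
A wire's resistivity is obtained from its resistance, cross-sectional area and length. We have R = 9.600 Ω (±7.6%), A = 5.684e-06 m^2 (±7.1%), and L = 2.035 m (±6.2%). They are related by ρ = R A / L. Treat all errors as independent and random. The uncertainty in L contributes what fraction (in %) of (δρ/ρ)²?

(δρ/ρ)² = (1·δR/R)² + (1·δA/A)² + (-1·δL/L)²
  R term: (1×0.0760)² = 0.00578
  A term: (1×0.0710)² = 0.00504
  L term: (-1×0.0620)² = 0.00384
Total = 0.0147. Share from L = 0.00384/0.0147 = 0.262.

26.2%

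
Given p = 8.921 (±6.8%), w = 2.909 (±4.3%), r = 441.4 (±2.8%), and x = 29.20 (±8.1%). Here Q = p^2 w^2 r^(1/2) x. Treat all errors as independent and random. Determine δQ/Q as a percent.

18.1%

Since Q is a product/quotient, work with relative uncertainties:
  (2·δp/p)² = (2×0.0680)² = 0.0185;  (2·δw/w)² = (2×0.0430)² = 0.00740;  (½·δr/r)² = (0.5×0.0280)² = 0.000196;  (1·δx/x)² = (1×0.0810)² = 0.00656
δQ/Q = √(0.0326) = 0.181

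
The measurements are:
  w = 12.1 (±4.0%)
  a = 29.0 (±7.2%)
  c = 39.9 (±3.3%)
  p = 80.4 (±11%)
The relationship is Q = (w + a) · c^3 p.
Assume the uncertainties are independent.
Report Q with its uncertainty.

(2.10 ± 0.329) × 10^8

Let u = w + a = 41.1. δu = √(δw² + δa²) = √(0.234 + 4.36) = 2.14, so δu/u = 0.0521.
Q is then a monomial in u, c, p:
δQ/Q = √((δu/u)² + (3·δc/c)² + (1·δp/p)²) = √(0.00272 + 0.00980 + 0.0121) = 0.157
Q = 2.1e+08, so δQ = 0.157 × 2.1e+08 = 3.29e+07.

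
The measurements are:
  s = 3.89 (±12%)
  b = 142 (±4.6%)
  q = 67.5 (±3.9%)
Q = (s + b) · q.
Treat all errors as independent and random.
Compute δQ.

586

Let u = s + b = 146. δu = √(δs² + δb²) = √(0.218 + 42.7) = 6.55, so δu/u = 0.0449.
Q is then a monomial in u, q:
δQ/Q = √((δu/u)² + (1·δq/q)²) = √(0.00201 + 0.00152) = 0.0595
Q = 9850, so δQ = 0.0595 × 9850 = 586.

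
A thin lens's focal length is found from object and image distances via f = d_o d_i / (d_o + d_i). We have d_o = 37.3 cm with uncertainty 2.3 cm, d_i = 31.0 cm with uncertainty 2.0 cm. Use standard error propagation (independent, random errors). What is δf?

∂f/∂d_o = (d_i/(d_o+d_i))² = 0.206;  ∂f/∂d_i = (d_o/(d_o+d_i))² = 0.298
δf = √((∂f/∂d_o · δd_o)² + (∂f/∂d_i · δd_i)²) = √(0.225 + 0.356) = 0.762 cm

0.762 cm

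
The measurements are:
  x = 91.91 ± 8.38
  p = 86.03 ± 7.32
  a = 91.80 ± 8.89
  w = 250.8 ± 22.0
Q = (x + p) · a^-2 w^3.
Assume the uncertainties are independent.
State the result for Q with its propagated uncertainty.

Let u = x + p = 177.9. δu = √(δx² + δp²) = √(70.2 + 53.6) = 11.1, so δu/u = 0.0625.
Q is then a monomial in u, a, w:
δQ/Q = √((δu/u)² + (-2·δa/a)² + (3·δw/w)²) = √(0.00391 + 0.0375 + 0.0693) = 0.333
Q = 333100, so δQ = 0.333 × 333100 = 1.11e+05.

(3.331 ± 1.11) × 10^5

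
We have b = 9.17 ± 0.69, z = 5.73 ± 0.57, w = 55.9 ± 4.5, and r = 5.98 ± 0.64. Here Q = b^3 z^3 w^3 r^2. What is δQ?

Each factor contributes (exponent × relative error)² to (δQ/Q)²:
  (3·δb/b)² = (3×0.0752)² = 0.0510;  (3·δz/z)² = (3×0.0995)² = 0.0891;  (3·δw/w)² = (3×0.0805)² = 0.0583;  (2·δr/r)² = (2×0.107)² = 0.0458
δQ/Q = √(0.244) = 0.494
Q = 9.06e+11, so δQ = 0.494 × 9.06e+11 = 4.48e+11.

4.48e+11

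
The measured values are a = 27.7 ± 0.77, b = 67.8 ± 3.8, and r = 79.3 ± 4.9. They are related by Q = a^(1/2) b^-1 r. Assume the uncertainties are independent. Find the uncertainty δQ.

Since Q is a product/quotient, work with relative uncertainties:
  (½·δa/a)² = (0.5×0.0278)² = 0.000193;  (-1·δb/b)² = (-1×0.0560)² = 0.00314;  (1·δr/r)² = (1×0.0618)² = 0.00382
δQ/Q = √(0.00715) = 0.0846
Q = 6.16, so δQ = 0.0846 × 6.16 = 0.521.

0.521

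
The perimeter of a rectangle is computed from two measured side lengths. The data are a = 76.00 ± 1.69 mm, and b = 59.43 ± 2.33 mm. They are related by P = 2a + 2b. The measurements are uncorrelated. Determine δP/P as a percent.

2.13%

Sums and differences: (δP)² = Σ (cᵢ δxᵢ)².
  (2·δa)² = 11.4;  (2·δb)² = 21.7
δP = √(33.1) = 5.76 mm
P = 270.9 mm, so δP/P = 5.76/270.9 = 0.0213.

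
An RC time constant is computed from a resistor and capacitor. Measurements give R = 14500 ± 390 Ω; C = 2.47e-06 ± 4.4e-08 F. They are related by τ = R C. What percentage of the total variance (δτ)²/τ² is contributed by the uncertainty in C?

30.5%

(δτ/τ)² = (1·δR/R)² + (1·δC/C)²
  R term: (1×0.0269)² = 0.000723
  C term: (1×0.0178)² = 0.000317
Total = 0.00104. Share from C = 0.000317/0.00104 = 0.305.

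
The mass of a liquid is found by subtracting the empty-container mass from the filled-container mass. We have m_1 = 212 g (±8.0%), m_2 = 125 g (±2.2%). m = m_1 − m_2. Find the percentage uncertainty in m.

19.7%

For a sum/difference, combine absolute errors in quadrature:
  (δm_1)² = 288;  (δm_2)² = 7.56
δm = √(295) = 17.2 g
m = 87.0 g, so δm/m = 17.2/87.0 = 0.197.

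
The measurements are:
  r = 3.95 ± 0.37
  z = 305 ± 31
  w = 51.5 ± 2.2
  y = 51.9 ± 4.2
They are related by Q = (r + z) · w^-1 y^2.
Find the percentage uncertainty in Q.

19.5%

Let u = r + z = 309. δu = √(δr² + δz²) = √(0.137 + 961) = 31.0, so δu/u = 0.100.
Q is then a monomial in u, w, y:
δQ/Q = √((δu/u)² + (-1·δw/w)² + (2·δy/y)²) = √(0.0101 + 0.00182 + 0.0262) = 0.195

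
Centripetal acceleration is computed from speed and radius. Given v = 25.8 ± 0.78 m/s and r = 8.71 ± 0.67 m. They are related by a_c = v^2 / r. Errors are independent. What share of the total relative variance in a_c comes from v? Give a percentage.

38.2%

(δa_c/a_c)² = (2·δv/v)² + (-1·δr/r)²
  v term: (2×0.0302)² = 0.00366
  r term: (-1×0.0769)² = 0.00592
Total = 0.00957. Share from v = 0.00366/0.00957 = 0.382.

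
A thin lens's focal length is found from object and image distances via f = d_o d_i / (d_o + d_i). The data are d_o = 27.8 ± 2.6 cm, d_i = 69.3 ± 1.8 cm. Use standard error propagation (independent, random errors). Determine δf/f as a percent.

∂f/∂d_o = (d_i/(d_o+d_i))² = 0.509;  ∂f/∂d_i = (d_o/(d_o+d_i))² = 0.0820
δf = √((∂f/∂d_o · δd_o)² + (∂f/∂d_i · δd_i)²) = √(1.75 + 0.0218) = 1.33 cm
f = 19.8 cm, so δf/f = 1.33/19.8 = 0.0672.

6.72%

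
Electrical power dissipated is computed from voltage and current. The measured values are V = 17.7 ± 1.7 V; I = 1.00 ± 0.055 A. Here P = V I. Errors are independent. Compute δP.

Products/powers → add relative errors in quadrature, weighted by exponent:
  (1·δV/V)² = (1×0.0960)² = 0.00922;  (1·δI/I)² = (1×0.0550)² = 0.00302
δP/P = √(0.0122) = 0.111
P = 17.7 W, so δP = 0.111 × 17.7 = 1.96 W.

1.96 W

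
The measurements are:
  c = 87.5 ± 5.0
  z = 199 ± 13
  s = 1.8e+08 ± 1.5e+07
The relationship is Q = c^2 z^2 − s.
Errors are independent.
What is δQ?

Let p = c^2·z^2 = 3.03e+08. δp/p = √((2·δc/c)² + (2·δz/z)²) = √(0.0131 + 0.0171) = 0.174, so δp = 5.26e+07.
Q = p − s: δQ = √(δp² + δs²) = √(2.77e+15 + 2.25e+14) = 5.47e+07

5.47e+07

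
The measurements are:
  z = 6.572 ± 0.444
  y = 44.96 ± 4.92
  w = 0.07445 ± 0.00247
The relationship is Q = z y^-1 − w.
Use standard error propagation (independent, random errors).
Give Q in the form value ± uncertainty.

Let p = z·y^-1 = 0.1462. δp/p = √((1·δz/z)² + (-1·δy/y)²) = √(0.00456 + 0.0120) = 0.129, so δp = 0.0188.
Q = p − w: δQ = √(δp² + δw²) = √(0.000353 + 6.1e-06) = 0.0190
Q = 0.07172.

0.07172 ± 0.0190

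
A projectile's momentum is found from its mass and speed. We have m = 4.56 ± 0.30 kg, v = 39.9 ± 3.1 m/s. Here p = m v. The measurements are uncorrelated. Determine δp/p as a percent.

10.2%

p is a product of powers, so relative uncertainties combine in quadrature:
  (1·δm/m)² = (1×0.0658)² = 0.00433;  (1·δv/v)² = (1×0.0777)² = 0.00604
δp/p = √(0.0104) = 0.102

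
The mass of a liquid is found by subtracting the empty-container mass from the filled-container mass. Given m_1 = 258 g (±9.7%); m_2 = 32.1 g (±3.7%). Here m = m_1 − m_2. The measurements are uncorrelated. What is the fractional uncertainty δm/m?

m is a linear combination, so absolute uncertainties add in quadrature:
  (δm_1)² = 626;  (δm_2)² = 1.41
δm = √(628) = 25.1 g
m = 226 g, so δm/m = 25.1/226 = 0.111.

0.111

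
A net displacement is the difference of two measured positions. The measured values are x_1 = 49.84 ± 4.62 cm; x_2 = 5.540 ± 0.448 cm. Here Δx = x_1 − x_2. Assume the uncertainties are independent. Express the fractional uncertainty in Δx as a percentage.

For a sum/difference, combine absolute errors in quadrature:
  (δx_1)² = 21.3;  (δx_2)² = 0.201
δΔx = √(21.5) = 4.64 cm
Δx = 44.30 cm, so δΔx/Δx = 4.64/44.30 = 0.105.

10.5%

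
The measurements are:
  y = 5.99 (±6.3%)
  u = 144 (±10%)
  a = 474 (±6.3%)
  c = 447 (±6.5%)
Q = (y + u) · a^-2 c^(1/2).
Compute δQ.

0.00228

Let w = y + u = 150. δw = √(δy² + δu²) = √(0.142 + 207) = 14.4, so δw/w = 0.0960.
Q is then a monomial in w, a, c:
δQ/Q = √((δw/w)² + (-2·δa/a)² + (½·δc/c)²) = √(0.00922 + 0.0159 + 0.00106) = 0.162
Q = 0.0141, so δQ = 0.162 × 0.0141 = 0.00228.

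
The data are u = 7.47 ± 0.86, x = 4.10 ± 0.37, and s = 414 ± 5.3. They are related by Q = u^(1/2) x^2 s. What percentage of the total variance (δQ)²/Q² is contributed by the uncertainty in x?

(δQ/Q)² = (½·δu/u)² + (2·δx/x)² + (1·δs/s)²
  u term: (0.5×0.115)² = 0.00331
  x term: (2×0.0902)² = 0.0326
  s term: (1×0.0128)² = 0.000164
Total = 0.0361. Share from x = 0.0326/0.0361 = 0.904.

90.4%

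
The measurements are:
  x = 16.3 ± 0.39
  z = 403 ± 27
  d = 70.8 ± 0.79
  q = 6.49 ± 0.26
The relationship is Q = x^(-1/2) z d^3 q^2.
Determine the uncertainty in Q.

Products/powers → add relative errors in quadrature, weighted by exponent:
  (−½·δx/x)² = (-0.5×0.0239)² = 0.000143;  (1·δz/z)² = (1×0.0670)² = 0.00449;  (3·δd/d)² = (3×0.0112)² = 0.00112;  (2·δq/q)² = (2×0.0401)² = 0.00642
δQ/Q = √(0.0122) = 0.110
Q = 1.49e+09, so δQ = 0.110 × 1.49e+09 = 1.65e+08.

1.65e+08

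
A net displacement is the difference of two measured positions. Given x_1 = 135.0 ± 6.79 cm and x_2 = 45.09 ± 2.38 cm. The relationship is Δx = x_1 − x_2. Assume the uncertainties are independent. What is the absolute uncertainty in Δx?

7.20 cm

Sums and differences: (δΔx)² = Σ (cᵢ δxᵢ)².
  (δx_1)² = 46.1;  (δx_2)² = 5.66
δΔx = √(51.8) = 7.20 cm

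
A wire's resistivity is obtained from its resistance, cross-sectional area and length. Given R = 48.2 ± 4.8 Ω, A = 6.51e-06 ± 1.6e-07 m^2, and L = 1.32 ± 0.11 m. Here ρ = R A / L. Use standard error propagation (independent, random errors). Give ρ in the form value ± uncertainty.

Relative error in a monomial: (δρ/ρ)² = Σ (nᵢ · δxᵢ/xᵢ)².
  (1·δR/R)² = (1×0.0996)² = 0.00992;  (1·δA/A)² = (1×0.0246)² = 0.000604;  (-1·δL/L)² = (-1×0.0833)² = 0.00694
δρ/ρ = √(0.0175) = 0.132
ρ = 0.000238 Ω·m, so δρ = 0.132 × 0.000238 = 3.14e-05 Ω·m.

(2.38 ± 0.314) × 10^-4 Ω·m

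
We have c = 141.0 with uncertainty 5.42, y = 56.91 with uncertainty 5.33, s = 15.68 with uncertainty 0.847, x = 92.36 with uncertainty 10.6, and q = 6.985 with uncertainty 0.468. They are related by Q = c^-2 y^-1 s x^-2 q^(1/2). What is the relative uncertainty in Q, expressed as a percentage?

Each factor contributes (exponent × relative error)² to (δQ/Q)²:
  (-2·δc/c)² = (-2×0.0384)² = 0.00591;  (-1·δy/y)² = (-1×0.0937)² = 0.00877;  (1·δs/s)² = (1×0.0540)² = 0.00292;  (-2·δx/x)² = (-2×0.115)² = 0.0527;  (½·δq/q)² = (0.5×0.0670)² = 0.00112
δQ/Q = √(0.0714) = 0.267

26.7%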